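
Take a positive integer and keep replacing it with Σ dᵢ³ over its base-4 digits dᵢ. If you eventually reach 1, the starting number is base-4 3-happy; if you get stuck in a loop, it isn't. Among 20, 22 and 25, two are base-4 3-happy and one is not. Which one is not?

20: 20 → 2 → 8 → 8  — repeats 8 (not base-4 3-happy)
22: 22 → 10 → 16 → 1  — reaches 1 (base-4 3-happy)
25: 25 → 10 → 16 → 1  — reaches 1 (base-4 3-happy)

20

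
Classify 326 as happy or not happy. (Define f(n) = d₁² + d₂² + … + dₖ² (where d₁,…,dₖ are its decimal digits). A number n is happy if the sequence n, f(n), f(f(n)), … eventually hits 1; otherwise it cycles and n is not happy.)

326 → 3² + 2² + 6² = 9 + 4 + 36 = 49
49 → 4² + 9² = 16 + 81 = 97
97 → 9² + 7² = 81 + 49 = 130
130 → 1² + 3² + 0² = 1 + 9 + 0 = 10
10 → 1² + 0² = 1 + 0 = 1  — reached 1.

happy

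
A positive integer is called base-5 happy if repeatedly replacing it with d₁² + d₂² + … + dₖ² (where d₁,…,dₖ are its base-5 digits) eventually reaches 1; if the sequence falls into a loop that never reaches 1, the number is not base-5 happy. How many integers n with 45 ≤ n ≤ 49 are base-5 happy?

1

45: 45 → 17 → 13 → 13  (repeats 13)
46: 46 → 18 → 18  (repeats 18)
47: 47 → 21 → 17 → 13 → 13  (repeats 13)
48: 48 → 26 → 2 → 4 → 16 → 10 → 4  (repeats 4)
49: 49 → 33 → 11 → 5 → 1  (reaches 1)
base-5 happy: 49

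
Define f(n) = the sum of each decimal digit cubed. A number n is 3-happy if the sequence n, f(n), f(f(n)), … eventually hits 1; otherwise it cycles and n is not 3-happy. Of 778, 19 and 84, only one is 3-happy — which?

778: 778 → 1198 → 1243 → 100 → 1  — reaches 1 (3-happy)
19: 19 → 730 → 370 → 370  — repeats 370 (not 3-happy)
84: 84 → 576 → 684 → 792 → 1080 → 513 → 153 → 153  — repeats 153 (not 3-happy)

778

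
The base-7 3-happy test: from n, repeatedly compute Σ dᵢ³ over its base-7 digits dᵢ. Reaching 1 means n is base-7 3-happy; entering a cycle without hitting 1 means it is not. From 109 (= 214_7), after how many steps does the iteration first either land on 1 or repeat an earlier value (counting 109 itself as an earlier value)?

109 = (2,1,4)_7 → 2³ + 1³ + 4³ = 8 + 1 + 64 = 73
73 = (1,3,3)_7 → 1³ + 3³ + 3³ = 1 + 27 + 27 = 55
55 = (1,0,6)_7 → 1³ + 0³ + 6³ = 1 + 0 + 216 = 217
217 = (4,3,0)_7 → 4³ + 3³ + 0³ = 64 + 27 + 0 = 91
91 = (1,6,0)_7 → 1³ + 6³ + 0³ = 1 + 216 + 0 = 217  — 217 repeats.
That took 5 steps.

5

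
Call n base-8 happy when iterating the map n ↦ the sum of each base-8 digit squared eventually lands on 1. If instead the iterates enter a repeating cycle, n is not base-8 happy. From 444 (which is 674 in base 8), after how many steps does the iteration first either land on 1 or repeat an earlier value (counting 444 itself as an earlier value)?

6

444 = (6,7,4)_8 → 6² + 7² + 4² = 36 + 49 + 16 = 101
101 = (1,4,5)_8 → 1² + 4² + 5² = 1 + 16 + 25 = 42
42 = (5,2)_8 → 5² + 2² = 25 + 4 = 29
29 = (3,5)_8 → 3² + 5² = 9 + 25 = 34
34 = (4,2)_8 → 4² + 2² = 16 + 4 = 20
20 = (2,4)_8 → 2² + 4² = 4 + 16 = 20  — 20 repeats.
That took 6 steps.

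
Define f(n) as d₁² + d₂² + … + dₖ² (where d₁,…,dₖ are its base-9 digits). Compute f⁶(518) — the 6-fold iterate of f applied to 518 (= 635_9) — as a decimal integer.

74

518 = (6,3,5)_9 → 6² + 3² + 5² = 70
70 = (7,7)_9 → 7² + 7² = 98
98 = (1,1,8)_9 → 1² + 1² + 8² = 66
66 = (7,3)_9 → 7² + 3² = 58
58 = (6,4)_9 → 6² + 4² = 52
52 = (5,7)_9 → 5² + 7² = 74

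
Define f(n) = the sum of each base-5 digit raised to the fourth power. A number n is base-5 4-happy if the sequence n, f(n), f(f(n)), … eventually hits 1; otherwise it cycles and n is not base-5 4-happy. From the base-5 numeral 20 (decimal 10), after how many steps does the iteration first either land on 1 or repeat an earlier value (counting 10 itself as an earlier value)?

10 = (2,0)_5 → 2⁴ + 0⁴ = 16 + 0 = 16
16 = (3,1)_5 → 3⁴ + 1⁴ = 81 + 1 = 82
82 = (3,1,2)_5 → 3⁴ + 1⁴ + 2⁴ = 81 + 1 + 16 = 98
98 = (3,4,3)_5 → 3⁴ + 4⁴ + 3⁴ = 81 + 256 + 81 = 418
418 = (3,1,3,3)_5 → 3⁴ + 1⁴ + 3⁴ + 3⁴ = 81 + 1 + 81 + 81 = 244
244 = (1,4,3,4)_5 → 1⁴ + 4⁴ + 3⁴ + 4⁴ = 1 + 256 + 81 + 256 = 594
594 = (4,3,3,4)_5 → 4⁴ + 3⁴ + 3⁴ + 4⁴ = 256 + 81 + 81 + 256 = 674
674 = (1,0,1,4,4)_5 → 1⁴ + 0⁴ + 1⁴ + 4⁴ + 4⁴ = 1 + 0 + 1 + 256 + 256 = 514
514 = (4,0,2,4)_5 → 4⁴ + 0⁴ + 2⁴ + 4⁴ = 256 + 0 + 16 + 256 = 528
528 = (4,1,0,3)_5 → 4⁴ + 1⁴ + 0⁴ + 3⁴ = 256 + 1 + 0 + 81 = 338
338 = (2,3,2,3)_5 → 2⁴ + 3⁴ + 2⁴ + 3⁴ = 16 + 81 + 16 + 81 = 194
194 = (1,2,3,4)_5 → 1⁴ + 2⁴ + 3⁴ + 4⁴ = 1 + 16 + 81 + 256 = 354
354 = (2,4,0,4)_5 → 2⁴ + 4⁴ + 0⁴ + 4⁴ = 16 + 256 + 0 + 256 = 528  — 528 repeats.
That took 13 steps.

13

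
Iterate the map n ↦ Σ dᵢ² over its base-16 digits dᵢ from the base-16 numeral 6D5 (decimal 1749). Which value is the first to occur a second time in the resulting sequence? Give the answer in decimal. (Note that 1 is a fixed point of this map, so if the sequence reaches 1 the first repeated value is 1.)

1

1749 = (6,13,5)_16 → 6² + 13² + 5² = 36 + 169 + 25 = 230
230 = (14,6)_16 → 14² + 6² = 196 + 36 = 232
232 = (14,8)_16 → 14² + 8² = 196 + 64 = 260
260 = (1,0,4)_16 → 1² + 0² + 4² = 1 + 0 + 16 = 17
17 = (1,1)_16 → 1² + 1² = 1 + 1 = 2
2 = (2)_16 → 2² = 4
4 = (4)_16 → 4² = 16
16 = (1,0)_16 → 1² + 0² = 1 + 0 = 1  — reached the fixed point 1.
1 → 1, so 1 is the first repeated value.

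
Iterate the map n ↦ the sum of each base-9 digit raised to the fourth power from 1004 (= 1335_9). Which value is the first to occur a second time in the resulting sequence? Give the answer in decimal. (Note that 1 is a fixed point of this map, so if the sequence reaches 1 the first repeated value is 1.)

4098

1004 = (1,3,3,5)_9 → 788
788 = (1,0,6,5)_9 → 1922
1922 = (2,5,6,5)_9 → 2562
2562 = (3,4,5,6)_9 → 2258
2258 = (3,0,7,8)_9 → 6578
6578 = (1,0,0,1,8)_9 → 4098
4098 = (5,5,5,3)_9 → 1956
1956 = (2,6,1,3)_9 → 1394
1394 = (1,8,1,8)_9 → 8194
8194 = (1,2,2,1,4)_9 → 290
290 = (3,5,2)_9 → 722
722 = (8,8,2)_9 → 8208
8208 = (1,2,2,3,0)_9 → 114
114 = (1,3,6)_9 → 1378
1378 = (1,8,0,1)_9 → 4098  — 4098 already appeared earlier.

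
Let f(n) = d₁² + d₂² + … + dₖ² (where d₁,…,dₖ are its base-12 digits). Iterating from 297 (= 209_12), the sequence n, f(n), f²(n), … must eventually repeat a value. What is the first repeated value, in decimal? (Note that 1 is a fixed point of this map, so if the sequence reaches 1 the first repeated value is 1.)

297 = (2,0,9)_12 → 2² + 0² + 9² = 4 + 0 + 81 = 85
85 = (7,1)_12 → 7² + 1² = 49 + 1 = 50
50 = (4,2)_12 → 4² + 2² = 16 + 4 = 20
20 = (1,8)_12 → 1² + 8² = 1 + 64 = 65
65 = (5,5)_12 → 5² + 5² = 25 + 25 = 50  — 50 already appeared earlier.

50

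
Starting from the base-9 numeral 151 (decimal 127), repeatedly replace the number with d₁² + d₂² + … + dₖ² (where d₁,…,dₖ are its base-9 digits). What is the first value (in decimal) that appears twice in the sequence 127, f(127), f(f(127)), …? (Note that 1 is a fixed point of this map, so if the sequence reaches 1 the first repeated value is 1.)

1

127 = (1,5,1)_9 → 27
27 = (3,0)_9 → 9
9 = (1,0)_9 → 1  — reached the fixed point 1.
1 → 1, so 1 is the first repeated value.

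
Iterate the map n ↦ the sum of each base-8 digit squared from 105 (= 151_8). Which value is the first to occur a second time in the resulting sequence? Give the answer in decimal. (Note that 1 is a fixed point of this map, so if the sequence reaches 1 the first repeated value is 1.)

105 = (1,5,1)_8 → 1² + 5² + 1² = 1 + 25 + 1 = 27
27 = (3,3)_8 → 3² + 3² = 9 + 9 = 18
18 = (2,2)_8 → 2² + 2² = 4 + 4 = 8
8 = (1,0)_8 → 1² + 0² = 1 + 0 = 1  — reached the fixed point 1.
1 → 1, so 1 is the first repeated value.

1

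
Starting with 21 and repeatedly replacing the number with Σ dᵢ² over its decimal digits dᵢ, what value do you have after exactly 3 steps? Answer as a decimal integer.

29

21 → 5
5 → 25
25 → 29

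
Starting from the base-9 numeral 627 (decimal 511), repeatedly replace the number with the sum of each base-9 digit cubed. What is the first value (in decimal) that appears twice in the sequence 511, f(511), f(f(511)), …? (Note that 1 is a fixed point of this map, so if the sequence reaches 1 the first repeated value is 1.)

27

511 = (6,2,7)_9 → 567
567 = (7,0,0)_9 → 343
343 = (4,2,1)_9 → 73
73 = (8,1)_9 → 513
513 = (6,3,0)_9 → 243
243 = (3,0,0)_9 → 27
27 = (3,0)_9 → 27  — 27 already appeared earlier.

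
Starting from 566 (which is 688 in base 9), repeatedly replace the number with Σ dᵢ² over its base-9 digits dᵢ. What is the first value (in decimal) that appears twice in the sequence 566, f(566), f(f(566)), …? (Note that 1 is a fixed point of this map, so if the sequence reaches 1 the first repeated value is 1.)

566 = (6,8,8)_9 → 164
164 = (2,0,2)_9 → 8
8 = (8)_9 → 64
64 = (7,1)_9 → 50
50 = (5,5)_9 → 50  — 50 already appeared earlier.

50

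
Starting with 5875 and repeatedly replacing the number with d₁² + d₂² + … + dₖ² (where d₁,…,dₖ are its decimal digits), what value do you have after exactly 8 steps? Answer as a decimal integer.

42

5875 → 5² + 8² + 7² + 5² = 25 + 64 + 49 + 25 = 163
163 → 1² + 6² + 3² = 1 + 36 + 9 = 46
46 → 4² + 6² = 16 + 36 = 52
52 → 5² + 2² = 25 + 4 = 29
29 → 2² + 9² = 4 + 81 = 85
85 → 8² + 5² = 64 + 25 = 89
89 → 8² + 9² = 64 + 81 = 145
145 → 1² + 4² + 5² = 1 + 16 + 25 = 42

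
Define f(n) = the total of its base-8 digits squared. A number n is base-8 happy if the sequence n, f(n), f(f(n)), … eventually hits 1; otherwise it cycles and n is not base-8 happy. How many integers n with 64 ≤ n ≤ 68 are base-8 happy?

64: 64 → 1  — base-8 happy
65: 65 → 2 → 4 → 16 → 4  — not base-8 happy
66: 66 → 5 → 25 → 10 → 5  — not base-8 happy
67: 67 → 10 → 5 → 25 → 10  — not base-8 happy
68: 68 → 17 → 5 → 25 → 10 → 5  — not base-8 happy
base-8 happy: 64

1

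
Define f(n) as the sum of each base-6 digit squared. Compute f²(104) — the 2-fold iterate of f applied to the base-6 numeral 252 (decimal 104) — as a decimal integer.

104 = (2,5,2)_6 → 2² + 5² + 2² = 4 + 25 + 4 = 33
33 = (5,3)_6 → 5² + 3² = 25 + 9 = 34

34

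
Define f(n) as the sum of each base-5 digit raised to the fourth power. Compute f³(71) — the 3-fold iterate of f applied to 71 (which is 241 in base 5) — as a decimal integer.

353

71 = (2,4,1)_5 → 2⁴ + 4⁴ + 1⁴ = 16 + 256 + 1 = 273
273 = (2,0,4,3)_5 → 2⁴ + 0⁴ + 4⁴ + 3⁴ = 16 + 0 + 256 + 81 = 353
353 = (2,4,0,3)_5 → 2⁴ + 4⁴ + 0⁴ + 3⁴ = 16 + 256 + 0 + 81 = 353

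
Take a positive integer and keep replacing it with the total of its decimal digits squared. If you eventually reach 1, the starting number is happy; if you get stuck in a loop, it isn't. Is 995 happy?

not happy

995 → 9² + 9² + 5² = 81 + 81 + 25 = 187
187 → 1² + 8² + 7² = 1 + 64 + 49 = 114
114 → 1² + 1² + 4² = 1 + 1 + 16 = 18
18 → 1² + 8² = 1 + 64 = 65
65 → 6² + 5² = 36 + 25 = 61
61 → 6² + 1² = 36 + 1 = 37
37 → 3² + 7² = 9 + 49 = 58
58 → 5² + 8² = 25 + 64 = 89
89 → 8² + 9² = 64 + 81 = 145
145 → 1² + 4² + 5² = 1 + 16 + 25 = 42
42 → 4² + 2² = 16 + 4 = 20
20 → 2² + 0² = 4 + 0 = 4
4 → 4² = 16
16 → 1² + 6² = 1 + 36 = 37  — 37 already seen; the sequence cycles without reaching 1.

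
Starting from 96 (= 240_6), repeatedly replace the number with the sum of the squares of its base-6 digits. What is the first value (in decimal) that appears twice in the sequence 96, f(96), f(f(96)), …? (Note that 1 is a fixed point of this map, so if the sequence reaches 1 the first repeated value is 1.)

96 = (2,4,0)_6 → 2² + 4² + 0² = 4 + 16 + 0 = 20
20 = (3,2)_6 → 3² + 2² = 9 + 4 = 13
13 = (2,1)_6 → 2² + 1² = 4 + 1 = 5
5 = (5)_6 → 5² = 25
25 = (4,1)_6 → 4² + 1² = 16 + 1 = 17
17 = (2,5)_6 → 2² + 5² = 4 + 25 = 29
29 = (4,5)_6 → 4² + 5² = 16 + 25 = 41
41 = (1,0,5)_6 → 1² + 0² + 5² = 1 + 0 + 25 = 26
26 = (4,2)_6 → 4² + 2² = 16 + 4 = 20  — 20 already appeared earlier.

20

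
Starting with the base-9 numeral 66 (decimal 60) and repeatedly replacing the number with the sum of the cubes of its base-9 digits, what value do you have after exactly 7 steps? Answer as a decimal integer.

60 = (6,6)_9 → 6³ + 6³ = 216 + 216 = 432
432 = (5,3,0)_9 → 5³ + 3³ + 0³ = 125 + 27 + 0 = 152
152 = (1,7,8)_9 → 1³ + 7³ + 8³ = 1 + 343 + 512 = 856
856 = (1,1,5,1)_9 → 1³ + 1³ + 5³ + 1³ = 1 + 1 + 125 + 1 = 128
128 = (1,5,2)_9 → 1³ + 5³ + 2³ = 1 + 125 + 8 = 134
134 = (1,5,8)_9 → 1³ + 5³ + 8³ = 1 + 125 + 512 = 638
638 = (7,7,8)_9 → 7³ + 7³ + 8³ = 343 + 343 + 512 = 1198

1198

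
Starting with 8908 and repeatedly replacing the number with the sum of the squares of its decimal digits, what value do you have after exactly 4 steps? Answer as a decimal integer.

145

8908 → 8² + 9² + 0² + 8² = 209
209 → 2² + 0² + 9² = 85
85 → 8² + 5² = 89
89 → 8² + 9² = 145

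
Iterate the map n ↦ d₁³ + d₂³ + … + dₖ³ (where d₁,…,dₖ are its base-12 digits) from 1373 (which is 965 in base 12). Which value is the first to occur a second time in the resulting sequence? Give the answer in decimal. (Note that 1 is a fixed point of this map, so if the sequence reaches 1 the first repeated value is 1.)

1

1373 = (9,6,5)_12 → 1070
1070 = (7,5,2)_12 → 476
476 = (3,3,8)_12 → 566
566 = (3,11,2)_12 → 1366
1366 = (9,5,10)_12 → 1854
1854 = (1,0,10,6)_12 → 1217
1217 = (8,5,5)_12 → 762
762 = (5,3,6)_12 → 368
368 = (2,6,8)_12 → 736
736 = (5,1,4)_12 → 190
190 = (1,3,10)_12 → 1028
1028 = (7,1,8)_12 → 856
856 = (5,11,4)_12 → 1520
1520 = (10,6,8)_12 → 1728
1728 = (1,0,0,0)_12 → 1  — reached the fixed point 1.
1 → 1, so 1 is the first repeated value.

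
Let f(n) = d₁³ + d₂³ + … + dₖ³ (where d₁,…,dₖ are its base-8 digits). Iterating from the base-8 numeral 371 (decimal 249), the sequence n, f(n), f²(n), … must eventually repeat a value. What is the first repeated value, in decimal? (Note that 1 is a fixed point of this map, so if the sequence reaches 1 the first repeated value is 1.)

249 = (3,7,1)_8 → 3³ + 7³ + 1³ = 371
371 = (5,6,3)_8 → 5³ + 6³ + 3³ = 368
368 = (5,6,0)_8 → 5³ + 6³ + 0³ = 341
341 = (5,2,5)_8 → 5³ + 2³ + 5³ = 258
258 = (4,0,2)_8 → 4³ + 0³ + 2³ = 72
72 = (1,1,0)_8 → 1³ + 1³ + 0³ = 2
2 = (2)_8 → 2³ = 8
8 = (1,0)_8 → 1³ + 0³ = 1  — reached the fixed point 1.
1 → 1, so 1 is the first repeated value.

1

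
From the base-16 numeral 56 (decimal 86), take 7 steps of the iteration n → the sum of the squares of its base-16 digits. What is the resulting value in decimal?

200

86 = (5,6)_16 → 5² + 6² = 61
61 = (3,13)_16 → 3² + 13² = 178
178 = (11,2)_16 → 11² + 2² = 125
125 = (7,13)_16 → 7² + 13² = 218
218 = (13,10)_16 → 13² + 10² = 269
269 = (1,0,13)_16 → 1² + 0² + 13² = 170
170 = (10,10)_16 → 10² + 10² = 200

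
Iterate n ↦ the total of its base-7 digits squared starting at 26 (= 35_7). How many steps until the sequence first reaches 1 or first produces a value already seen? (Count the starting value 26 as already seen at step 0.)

26 = (3,5)_7 → 3² + 5² = 34
34 = (4,6)_7 → 4² + 6² = 52
52 = (1,0,3)_7 → 1² + 0² + 3² = 10
10 = (1,3)_7 → 1² + 3² = 10  — 10 repeats.
That took 4 steps.

4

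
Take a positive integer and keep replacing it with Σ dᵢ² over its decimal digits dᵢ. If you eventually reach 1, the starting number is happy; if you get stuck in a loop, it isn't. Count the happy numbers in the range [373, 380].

373: 373 → 67 → 85 → 89 → 145 → 42 → 20 → 4 → 16 → 37 → 58 → 89  (repeats 89)
374: 374 → 74 → 65 → 61 → 37 → 58 → 89 → 145 → 42 → 20 → 4 → 16 → 37  (repeats 37)
375: 375 → 83 → 73 → 58 → 89 → 145 → 42 → 20 → 4 → 16 → 37 → 58  (repeats 58)
376: 376 → 94 → 97 → 130 → 10 → 1  (reaches 1)
377: 377 → 107 → 50 → 25 → 29 → 85 → 89 → 145 → 42 → 20 → 4 → 16 → 37 → 58 → 89  (repeats 89)
378: 378 → 122 → 9 → 81 → 65 → 61 → 37 → 58 → 89 → 145 → 42 → 20 → 4 → 16 → 37  (repeats 37)
379: 379 → 139 → 91 → 82 → 68 → 100 → 1  (reaches 1)
380: 380 → 73 → 58 → 89 → 145 → 42 → 20 → 4 → 16 → 37 → 58  (repeats 58)
happy: 376, 379

2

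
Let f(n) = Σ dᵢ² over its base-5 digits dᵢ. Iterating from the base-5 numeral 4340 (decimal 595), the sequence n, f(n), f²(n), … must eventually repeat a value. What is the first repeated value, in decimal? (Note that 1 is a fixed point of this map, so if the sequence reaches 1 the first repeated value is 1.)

595 = (4,3,4,0)_5 → 4² + 3² + 4² + 0² = 41
41 = (1,3,1)_5 → 1² + 3² + 1² = 11
11 = (2,1)_5 → 2² + 1² = 5
5 = (1,0)_5 → 1² + 0² = 1  — reached the fixed point 1.
1 → 1, so 1 is the first repeated value.

1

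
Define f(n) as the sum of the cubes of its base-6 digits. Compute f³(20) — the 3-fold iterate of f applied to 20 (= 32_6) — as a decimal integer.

190

20 = (3,2)_6 → 3³ + 2³ = 35
35 = (5,5)_6 → 5³ + 5³ = 250
250 = (1,0,5,4)_6 → 1³ + 0³ + 5³ + 4³ = 190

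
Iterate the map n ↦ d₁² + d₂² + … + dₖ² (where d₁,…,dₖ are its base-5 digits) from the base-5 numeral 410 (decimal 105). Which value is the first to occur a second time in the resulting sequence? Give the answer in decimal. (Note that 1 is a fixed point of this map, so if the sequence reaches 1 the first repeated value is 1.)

13

105 = (4,1,0)_5 → 4² + 1² + 0² = 17
17 = (3,2)_5 → 3² + 2² = 13
13 = (2,3)_5 → 2² + 3² = 13  — 13 already appeared earlier.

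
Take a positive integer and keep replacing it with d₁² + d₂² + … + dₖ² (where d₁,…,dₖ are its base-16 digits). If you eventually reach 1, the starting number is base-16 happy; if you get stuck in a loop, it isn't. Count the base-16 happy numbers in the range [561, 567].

2

561: 561 → 14 → 196 → 160 → 100 → 52 → 25 → 82 → 29 → 170 → 200 → 208 → 169 → 181 → 146 → 85 → 50 → 13 → 169  (repeats 169)
562: 562 → 17 → 2 → 4 → 16 → 1  (reaches 1)
563: 563 → 22 → 37 → 29 → 170 → 200 → 208 → 169 → 181 → 146 → 85 → 50 → 13 → 169  (repeats 169)
564: 564 → 29 → 170 → 200 → 208 → 169 → 181 → 146 → 85 → 50 → 13 → 169  (repeats 169)
565: 565 → 38 → 40 → 68 → 32 → 4 → 16 → 1  (reaches 1)
566: 566 → 49 → 10 → 100 → 52 → 25 → 82 → 29 → 170 → 200 → 208 → 169 → 181 → 146 → 85 → 50 → 13 → 169  (repeats 169)
567: 567 → 62 → 205 → 313 → 91 → 146 → 85 → 50 → 13 → 169 → 181 → 146  (repeats 146)
base-16 happy: 562, 565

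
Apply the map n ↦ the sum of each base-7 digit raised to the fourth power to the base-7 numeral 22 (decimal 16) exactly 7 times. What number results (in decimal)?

98

16 = (2,2)_7 → 2⁴ + 2⁴ = 32
32 = (4,4)_7 → 4⁴ + 4⁴ = 512
512 = (1,3,3,1)_7 → 1⁴ + 3⁴ + 3⁴ + 1⁴ = 164
164 = (3,2,3)_7 → 3⁴ + 2⁴ + 3⁴ = 178
178 = (3,4,3)_7 → 3⁴ + 4⁴ + 3⁴ = 418
418 = (1,1,3,5)_7 → 1⁴ + 1⁴ + 3⁴ + 5⁴ = 708
708 = (2,0,3,1)_7 → 2⁴ + 0⁴ + 3⁴ + 1⁴ = 98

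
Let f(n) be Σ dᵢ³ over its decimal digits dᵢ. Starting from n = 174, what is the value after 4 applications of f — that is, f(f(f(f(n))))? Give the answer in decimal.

174 → 1³ + 7³ + 4³ = 1 + 343 + 64 = 408
408 → 4³ + 0³ + 8³ = 64 + 0 + 512 = 576
576 → 5³ + 7³ + 6³ = 125 + 343 + 216 = 684
684 → 6³ + 8³ + 4³ = 216 + 512 + 64 = 792

792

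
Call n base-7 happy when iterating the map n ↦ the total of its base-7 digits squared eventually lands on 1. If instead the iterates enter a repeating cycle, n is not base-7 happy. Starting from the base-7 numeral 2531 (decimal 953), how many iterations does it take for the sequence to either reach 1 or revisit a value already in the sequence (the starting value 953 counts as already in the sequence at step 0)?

953 = (2,5,3,1)_7 → 2² + 5² + 3² + 1² = 39
39 = (5,4)_7 → 5² + 4² = 41
41 = (5,6)_7 → 5² + 6² = 61
61 = (1,1,5)_7 → 1² + 1² + 5² = 27
27 = (3,6)_7 → 3² + 6² = 45
45 = (6,3)_7 → 6² + 3² = 45  — 45 repeats.
That took 6 steps.

6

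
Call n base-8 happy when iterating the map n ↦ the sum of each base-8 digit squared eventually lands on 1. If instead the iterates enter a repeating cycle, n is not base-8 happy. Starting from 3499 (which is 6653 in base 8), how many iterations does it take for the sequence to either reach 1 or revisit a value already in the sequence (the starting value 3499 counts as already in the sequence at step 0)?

9

3499 = (6,6,5,3)_8 → 6² + 6² + 5² + 3² = 106
106 = (1,5,2)_8 → 1² + 5² + 2² = 30
30 = (3,6)_8 → 3² + 6² = 45
45 = (5,5)_8 → 5² + 5² = 50
50 = (6,2)_8 → 6² + 2² = 40
40 = (5,0)_8 → 5² + 0² = 25
25 = (3,1)_8 → 3² + 1² = 10
10 = (1,2)_8 → 1² + 2² = 5
5 = (5)_8 → 5² = 25  — 25 repeats.
That took 9 steps.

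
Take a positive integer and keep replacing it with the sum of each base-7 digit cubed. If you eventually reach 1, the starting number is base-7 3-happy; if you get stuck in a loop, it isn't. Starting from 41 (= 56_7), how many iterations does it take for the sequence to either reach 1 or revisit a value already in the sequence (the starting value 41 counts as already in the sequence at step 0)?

10

41 = (5,6)_7 → 341
341 = (6,6,5)_7 → 557
557 = (1,4,2,4)_7 → 137
137 = (2,5,4)_7 → 197
197 = (4,0,1)_7 → 65
65 = (1,2,2)_7 → 17
17 = (2,3)_7 → 35
35 = (5,0)_7 → 125
125 = (2,3,6)_7 → 251
251 = (5,0,6)_7 → 341  — 341 repeats.
That took 10 steps.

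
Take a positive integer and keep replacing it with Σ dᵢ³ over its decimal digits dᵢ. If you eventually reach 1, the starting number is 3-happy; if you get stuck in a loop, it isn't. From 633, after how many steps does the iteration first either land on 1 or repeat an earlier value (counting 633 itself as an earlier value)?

633 → 6³ + 3³ + 3³ = 270
270 → 2³ + 7³ + 0³ = 351
351 → 3³ + 5³ + 1³ = 153
153 → 1³ + 5³ + 3³ = 153  — 153 repeats.
That took 4 steps.

4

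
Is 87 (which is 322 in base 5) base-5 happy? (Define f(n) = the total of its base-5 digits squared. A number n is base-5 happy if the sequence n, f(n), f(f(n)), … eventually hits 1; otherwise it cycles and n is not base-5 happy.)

not base-5 happy

87 = (3,2,2)_5 → 3² + 2² + 2² = 9 + 4 + 4 = 17
17 = (3,2)_5 → 3² + 2² = 9 + 4 = 13
13 = (2,3)_5 → 2² + 3² = 4 + 9 = 13  — 13 already seen; the sequence cycles without reaching 1.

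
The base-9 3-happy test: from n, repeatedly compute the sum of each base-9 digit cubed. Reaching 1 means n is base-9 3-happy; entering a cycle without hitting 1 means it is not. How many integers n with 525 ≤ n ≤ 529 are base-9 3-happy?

525: 525 → 307 → 371 → 197 → 547 → 775 → 127 → 127  — not base-9 3-happy
526: 526 → 344 → 80 → 1024 → 496 → 218 → 232 → 694 → 638 → 1198 → 470 → 476 → 980 → 540 → 432 → 152 → 856 → 128 → 134 → 638  — not base-9 3-happy
527: 527 → 405 → 125 → 577 → 345 → 99 → 9 → 1  — base-9 3-happy
528: 528 → 496 → 218 → 232 → 694 → 638 → 1198 → 470 → 476 → 980 → 540 → 432 → 152 → 856 → 128 → 134 → 638  — not base-9 3-happy
529: 529 → 623 → 567 → 343 → 73 → 513 → 243 → 27 → 27  — not base-9 3-happy
base-9 3-happy: 527

1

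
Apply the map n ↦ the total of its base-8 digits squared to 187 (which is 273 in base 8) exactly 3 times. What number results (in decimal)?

187 = (2,7,3)_8 → 2² + 7² + 3² = 4 + 49 + 9 = 62
62 = (7,6)_8 → 7² + 6² = 49 + 36 = 85
85 = (1,2,5)_8 → 1² + 2² + 5² = 1 + 4 + 25 = 30

30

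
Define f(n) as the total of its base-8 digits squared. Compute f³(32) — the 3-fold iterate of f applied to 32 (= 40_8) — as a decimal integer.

16

32 = (4,0)_8 → 4² + 0² = 16 + 0 = 16
16 = (2,0)_8 → 2² + 0² = 4 + 0 = 4
4 = (4)_8 → 4² = 16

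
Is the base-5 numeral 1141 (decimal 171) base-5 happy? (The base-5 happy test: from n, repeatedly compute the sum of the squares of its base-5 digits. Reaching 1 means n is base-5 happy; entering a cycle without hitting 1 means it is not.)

171 = (1,1,4,1)_5 → 1² + 1² + 4² + 1² = 1 + 1 + 16 + 1 = 19
19 = (3,4)_5 → 3² + 4² = 9 + 16 = 25
25 = (1,0,0)_5 → 1² + 0² + 0² = 1 + 0 + 0 = 1  — reached 1.

base-5 happy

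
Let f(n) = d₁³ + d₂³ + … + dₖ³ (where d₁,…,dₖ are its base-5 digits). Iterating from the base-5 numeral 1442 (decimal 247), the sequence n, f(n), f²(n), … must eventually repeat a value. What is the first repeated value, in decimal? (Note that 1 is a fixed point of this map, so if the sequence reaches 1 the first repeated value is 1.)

247 = (1,4,4,2)_5 → 1³ + 4³ + 4³ + 2³ = 1 + 64 + 64 + 8 = 137
137 = (1,0,2,2)_5 → 1³ + 0³ + 2³ + 2³ = 1 + 0 + 8 + 8 = 17
17 = (3,2)_5 → 3³ + 2³ = 27 + 8 = 35
35 = (1,2,0)_5 → 1³ + 2³ + 0³ = 1 + 8 + 0 = 9
9 = (1,4)_5 → 1³ + 4³ = 1 + 64 = 65
65 = (2,3,0)_5 → 2³ + 3³ + 0³ = 8 + 27 + 0 = 35  — 35 already appeared earlier.

35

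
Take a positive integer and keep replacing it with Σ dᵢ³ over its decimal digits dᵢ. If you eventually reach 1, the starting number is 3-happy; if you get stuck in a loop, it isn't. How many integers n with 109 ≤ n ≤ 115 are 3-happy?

109: 109 → 730 → 370 → 370  — not 3-happy
110: 110 → 2 → 8 → 512 → 134 → 92 → 737 → 713 → 371 → 371  — not 3-happy
111: 111 → 3 → 27 → 351 → 153 → 153  — not 3-happy
112: 112 → 10 → 1  — 3-happy
113: 113 → 29 → 737 → 713 → 371 → 371  — not 3-happy
114: 114 → 66 → 432 → 99 → 1458 → 702 → 351 → 153 → 153  — not 3-happy
115: 115 → 127 → 352 → 160 → 217 → 352  — not 3-happy
3-happy: 112

1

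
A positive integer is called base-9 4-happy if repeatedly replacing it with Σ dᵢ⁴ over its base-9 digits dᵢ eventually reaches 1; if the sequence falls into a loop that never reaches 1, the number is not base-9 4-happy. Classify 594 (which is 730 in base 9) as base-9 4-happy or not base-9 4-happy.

not base-9 4-happy

594 = (7,3,0)_9 → 7⁴ + 3⁴ + 0⁴ = 2401 + 81 + 0 = 2482
2482 = (3,3,5,7)_9 → 3⁴ + 3⁴ + 5⁴ + 7⁴ = 81 + 81 + 625 + 2401 = 3188
3188 = (4,3,3,2)_9 → 4⁴ + 3⁴ + 3⁴ + 2⁴ = 256 + 81 + 81 + 16 = 434
434 = (5,3,2)_9 → 5⁴ + 3⁴ + 2⁴ = 625 + 81 + 16 = 722
722 = (8,8,2)_9 → 8⁴ + 8⁴ + 2⁴ = 4096 + 4096 + 16 = 8208
8208 = (1,2,2,3,0)_9 → 1⁴ + 2⁴ + 2⁴ + 3⁴ + 0⁴ = 1 + 16 + 16 + 81 + 0 = 114
114 = (1,3,6)_9 → 1⁴ + 3⁴ + 6⁴ = 1 + 81 + 1296 = 1378
1378 = (1,8,0,1)_9 → 1⁴ + 8⁴ + 0⁴ + 1⁴ = 1 + 4096 + 0 + 1 = 4098
4098 = (5,5,5,3)_9 → 5⁴ + 5⁴ + 5⁴ + 3⁴ = 625 + 625 + 625 + 81 = 1956
1956 = (2,6,1,3)_9 → 2⁴ + 6⁴ + 1⁴ + 3⁴ = 16 + 1296 + 1 + 81 = 1394
1394 = (1,8,1,8)_9 → 1⁴ + 8⁴ + 1⁴ + 8⁴ = 1 + 4096 + 1 + 4096 = 8194
8194 = (1,2,2,1,4)_9 → 1⁴ + 2⁴ + 2⁴ + 1⁴ + 4⁴ = 1 + 16 + 16 + 1 + 256 = 290
290 = (3,5,2)_9 → 3⁴ + 5⁴ + 2⁴ = 81 + 625 + 16 = 722  — 722 already seen; the sequence cycles without reaching 1.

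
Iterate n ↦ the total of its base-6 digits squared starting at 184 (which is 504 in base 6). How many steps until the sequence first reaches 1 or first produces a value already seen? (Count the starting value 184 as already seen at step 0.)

184 = (5,0,4)_6 → 5² + 0² + 4² = 41
41 = (1,0,5)_6 → 1² + 0² + 5² = 26
26 = (4,2)_6 → 4² + 2² = 20
20 = (3,2)_6 → 3² + 2² = 13
13 = (2,1)_6 → 2² + 1² = 5
5 = (5)_6 → 5² = 25
25 = (4,1)_6 → 4² + 1² = 17
17 = (2,5)_6 → 2² + 5² = 29
29 = (4,5)_6 → 4² + 5² = 41  — 41 repeats.
That took 9 steps.

9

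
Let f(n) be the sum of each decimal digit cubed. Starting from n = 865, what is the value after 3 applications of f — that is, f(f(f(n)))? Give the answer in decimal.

865 → 8³ + 6³ + 5³ = 853
853 → 8³ + 5³ + 3³ = 664
664 → 6³ + 6³ + 4³ = 496

496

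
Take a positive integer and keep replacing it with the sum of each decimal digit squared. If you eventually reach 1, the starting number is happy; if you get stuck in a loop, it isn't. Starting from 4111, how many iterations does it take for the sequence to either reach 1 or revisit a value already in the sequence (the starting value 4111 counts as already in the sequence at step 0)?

4111 → 4² + 1² + 1² + 1² = 19
19 → 1² + 9² = 82
82 → 8² + 2² = 68
68 → 6² + 8² = 100
100 → 1² + 0² + 0² = 1  — reached 1.
That took 5 steps.

5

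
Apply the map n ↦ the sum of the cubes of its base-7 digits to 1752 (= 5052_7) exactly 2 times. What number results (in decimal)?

1752 = (5,0,5,2)_7 → 5³ + 0³ + 5³ + 2³ = 125 + 0 + 125 + 8 = 258
258 = (5,1,6)_7 → 5³ + 1³ + 6³ = 125 + 1 + 216 = 342

342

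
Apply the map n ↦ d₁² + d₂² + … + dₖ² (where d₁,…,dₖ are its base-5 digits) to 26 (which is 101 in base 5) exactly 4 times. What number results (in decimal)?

26 = (1,0,1)_5 → 1² + 0² + 1² = 2
2 = (2)_5 → 2² = 4
4 = (4)_5 → 4² = 16
16 = (3,1)_5 → 3² + 1² = 10

10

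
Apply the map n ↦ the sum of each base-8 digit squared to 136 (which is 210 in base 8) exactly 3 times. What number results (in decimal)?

136 = (2,1,0)_8 → 2² + 1² + 0² = 4 + 1 + 0 = 5
5 = (5)_8 → 5² = 25
25 = (3,1)_8 → 3² + 1² = 9 + 1 = 10

10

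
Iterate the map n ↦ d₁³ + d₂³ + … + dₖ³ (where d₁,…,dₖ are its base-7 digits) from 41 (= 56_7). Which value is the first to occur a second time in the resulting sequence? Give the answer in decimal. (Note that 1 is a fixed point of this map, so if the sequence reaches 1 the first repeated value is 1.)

341

41 = (5,6)_7 → 5³ + 6³ = 341
341 = (6,6,5)_7 → 6³ + 6³ + 5³ = 557
557 = (1,4,2,4)_7 → 1³ + 4³ + 2³ + 4³ = 137
137 = (2,5,4)_7 → 2³ + 5³ + 4³ = 197
197 = (4,0,1)_7 → 4³ + 0³ + 1³ = 65
65 = (1,2,2)_7 → 1³ + 2³ + 2³ = 17
17 = (2,3)_7 → 2³ + 3³ = 35
35 = (5,0)_7 → 5³ + 0³ = 125
125 = (2,3,6)_7 → 2³ + 3³ + 6³ = 251
251 = (5,0,6)_7 → 5³ + 0³ + 6³ = 341  — 341 already appeared earlier.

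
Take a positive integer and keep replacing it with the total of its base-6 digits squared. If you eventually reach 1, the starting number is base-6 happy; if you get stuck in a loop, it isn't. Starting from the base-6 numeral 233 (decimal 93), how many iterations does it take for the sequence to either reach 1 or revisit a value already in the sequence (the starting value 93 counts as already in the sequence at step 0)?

93 = (2,3,3)_6 → 22
22 = (3,4)_6 → 25
25 = (4,1)_6 → 17
17 = (2,5)_6 → 29
29 = (4,5)_6 → 41
41 = (1,0,5)_6 → 26
26 = (4,2)_6 → 20
20 = (3,2)_6 → 13
13 = (2,1)_6 → 5
5 = (5)_6 → 25  — 25 repeats.
That took 10 steps.

10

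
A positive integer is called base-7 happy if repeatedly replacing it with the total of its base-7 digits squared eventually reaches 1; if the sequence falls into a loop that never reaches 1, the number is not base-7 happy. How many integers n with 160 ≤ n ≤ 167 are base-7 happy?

1

160: 160 → 46 → 52 → 10 → 10  (repeats 10)
161: 161 → 13 → 37 → 29 → 17 → 13  (repeats 13)
162: 162 → 14 → 4 → 16 → 8 → 2 → 4  (repeats 4)
163: 163 → 17 → 13 → 37 → 29 → 17  (repeats 17)
164: 164 → 22 → 10 → 10  (repeats 10)
165: 165 → 29 → 17 → 13 → 37 → 29  (repeats 29)
166: 166 → 38 → 34 → 52 → 10 → 10  (repeats 10)
167: 167 → 49 → 1  (reaches 1)
base-7 happy: 167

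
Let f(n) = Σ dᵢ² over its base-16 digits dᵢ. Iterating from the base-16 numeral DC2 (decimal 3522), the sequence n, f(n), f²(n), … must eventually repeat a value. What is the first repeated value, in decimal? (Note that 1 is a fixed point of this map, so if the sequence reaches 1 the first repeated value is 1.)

3522 = (13,12,2)_16 → 13² + 12² + 2² = 169 + 144 + 4 = 317
317 = (1,3,13)_16 → 1² + 3² + 13² = 1 + 9 + 169 = 179
179 = (11,3)_16 → 11² + 3² = 121 + 9 = 130
130 = (8,2)_16 → 8² + 2² = 64 + 4 = 68
68 = (4,4)_16 → 4² + 4² = 16 + 16 = 32
32 = (2,0)_16 → 2² + 0² = 4 + 0 = 4
4 = (4)_16 → 4² = 16
16 = (1,0)_16 → 1² + 0² = 1 + 0 = 1  — reached the fixed point 1.
1 → 1, so 1 is the first repeated value.

1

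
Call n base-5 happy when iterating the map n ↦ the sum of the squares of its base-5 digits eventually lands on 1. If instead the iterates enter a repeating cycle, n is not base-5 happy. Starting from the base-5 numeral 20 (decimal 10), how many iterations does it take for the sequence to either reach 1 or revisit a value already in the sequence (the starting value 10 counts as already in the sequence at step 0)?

10 = (2,0)_5 → 4
4 = (4)_5 → 16
16 = (3,1)_5 → 10  — 10 repeats.
That took 3 steps.

3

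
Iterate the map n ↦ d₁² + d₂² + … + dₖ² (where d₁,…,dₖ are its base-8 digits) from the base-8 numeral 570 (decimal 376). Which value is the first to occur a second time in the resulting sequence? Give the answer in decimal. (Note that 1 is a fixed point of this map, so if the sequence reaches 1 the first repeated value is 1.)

376 = (5,7,0)_8 → 74
74 = (1,1,2)_8 → 6
6 = (6)_8 → 36
36 = (4,4)_8 → 32
32 = (4,0)_8 → 16
16 = (2,0)_8 → 4
4 = (4)_8 → 16  — 16 already appeared earlier.

16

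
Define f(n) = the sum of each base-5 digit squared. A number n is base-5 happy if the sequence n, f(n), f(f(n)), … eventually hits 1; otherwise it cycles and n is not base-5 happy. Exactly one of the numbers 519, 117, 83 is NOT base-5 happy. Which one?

519: 519 → 41 → 11 → 5 → 1  — reaches 1 (base-5 happy)
117: 117 → 29 → 17 → 13 → 13  — repeats 13 (not base-5 happy)
83: 83 → 19 → 25 → 1  — reaches 1 (base-5 happy)

117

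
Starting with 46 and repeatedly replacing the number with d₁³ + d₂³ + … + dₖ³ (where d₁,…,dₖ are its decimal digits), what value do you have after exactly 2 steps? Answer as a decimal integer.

520

46 → 280
280 → 520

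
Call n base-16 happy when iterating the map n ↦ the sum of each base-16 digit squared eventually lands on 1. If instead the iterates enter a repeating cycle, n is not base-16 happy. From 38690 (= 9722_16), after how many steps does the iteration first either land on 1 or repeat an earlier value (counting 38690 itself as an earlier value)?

9

38690 = (9,7,2,2)_16 → 9² + 7² + 2² + 2² = 138
138 = (8,10)_16 → 8² + 10² = 164
164 = (10,4)_16 → 10² + 4² = 116
116 = (7,4)_16 → 7² + 4² = 65
65 = (4,1)_16 → 4² + 1² = 17
17 = (1,1)_16 → 1² + 1² = 2
2 = (2)_16 → 2² = 4
4 = (4)_16 → 4² = 16
16 = (1,0)_16 → 1² + 0² = 1  — reached 1.
That took 9 steps.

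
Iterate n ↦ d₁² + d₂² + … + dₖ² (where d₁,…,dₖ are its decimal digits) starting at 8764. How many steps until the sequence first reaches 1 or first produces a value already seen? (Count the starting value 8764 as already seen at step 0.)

8764 → 8² + 7² + 6² + 4² = 165
165 → 1² + 6² + 5² = 62
62 → 6² + 2² = 40
40 → 4² + 0² = 16
16 → 1² + 6² = 37
37 → 3² + 7² = 58
58 → 5² + 8² = 89
89 → 8² + 9² = 145
145 → 1² + 4² + 5² = 42
42 → 4² + 2² = 20
20 → 2² + 0² = 4
4 → 4² = 16  — 16 repeats.
That took 12 steps.

12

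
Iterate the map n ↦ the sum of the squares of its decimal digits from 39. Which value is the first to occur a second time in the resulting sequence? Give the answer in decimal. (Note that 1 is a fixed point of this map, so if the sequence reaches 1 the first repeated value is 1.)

37

39 → 3² + 9² = 90
90 → 9² + 0² = 81
81 → 8² + 1² = 65
65 → 6² + 5² = 61
61 → 6² + 1² = 37
37 → 3² + 7² = 58
58 → 5² + 8² = 89
89 → 8² + 9² = 145
145 → 1² + 4² + 5² = 42
42 → 4² + 2² = 20
20 → 2² + 0² = 4
4 → 4² = 16
16 → 1² + 6² = 37  — 37 already appeared earlier.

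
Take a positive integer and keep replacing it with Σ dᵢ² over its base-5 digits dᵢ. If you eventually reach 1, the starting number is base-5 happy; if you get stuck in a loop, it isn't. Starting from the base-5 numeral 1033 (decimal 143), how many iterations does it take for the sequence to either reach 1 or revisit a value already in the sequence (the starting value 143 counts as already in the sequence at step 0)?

143 = (1,0,3,3)_5 → 1² + 0² + 3² + 3² = 1 + 0 + 9 + 9 = 19
19 = (3,4)_5 → 3² + 4² = 9 + 16 = 25
25 = (1,0,0)_5 → 1² + 0² + 0² = 1 + 0 + 0 = 1  — reached 1.
That took 3 steps.

3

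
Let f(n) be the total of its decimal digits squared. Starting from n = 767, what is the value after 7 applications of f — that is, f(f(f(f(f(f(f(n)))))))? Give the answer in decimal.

89

767 → 7² + 6² + 7² = 49 + 36 + 49 = 134
134 → 1² + 3² + 4² = 1 + 9 + 16 = 26
26 → 2² + 6² = 4 + 36 = 40
40 → 4² + 0² = 16 + 0 = 16
16 → 1² + 6² = 1 + 36 = 37
37 → 3² + 7² = 9 + 49 = 58
58 → 5² + 8² = 25 + 64 = 89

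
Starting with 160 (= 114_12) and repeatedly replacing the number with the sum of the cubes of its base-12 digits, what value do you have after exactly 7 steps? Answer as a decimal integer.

1520

160 = (1,1,4)_12 → 1³ + 1³ + 4³ = 1 + 1 + 64 = 66
66 = (5,6)_12 → 5³ + 6³ = 125 + 216 = 341
341 = (2,4,5)_12 → 2³ + 4³ + 5³ = 8 + 64 + 125 = 197
197 = (1,4,5)_12 → 1³ + 4³ + 5³ = 1 + 64 + 125 = 190
190 = (1,3,10)_12 → 1³ + 3³ + 10³ = 1 + 27 + 1000 = 1028
1028 = (7,1,8)_12 → 7³ + 1³ + 8³ = 343 + 1 + 512 = 856
856 = (5,11,4)_12 → 5³ + 11³ + 4³ = 125 + 1331 + 64 = 1520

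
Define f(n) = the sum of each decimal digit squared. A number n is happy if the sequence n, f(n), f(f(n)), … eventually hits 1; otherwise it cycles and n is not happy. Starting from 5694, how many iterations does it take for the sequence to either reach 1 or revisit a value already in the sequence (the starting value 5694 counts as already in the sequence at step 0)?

14

5694 → 5² + 6² + 9² + 4² = 25 + 36 + 81 + 16 = 158
158 → 1² + 5² + 8² = 1 + 25 + 64 = 90
90 → 9² + 0² = 81 + 0 = 81
81 → 8² + 1² = 64 + 1 = 65
65 → 6² + 5² = 36 + 25 = 61
61 → 6² + 1² = 36 + 1 = 37
37 → 3² + 7² = 9 + 49 = 58
58 → 5² + 8² = 25 + 64 = 89
89 → 8² + 9² = 64 + 81 = 145
145 → 1² + 4² + 5² = 1 + 16 + 25 = 42
42 → 4² + 2² = 16 + 4 = 20
20 → 2² + 0² = 4 + 0 = 4
4 → 4² = 16
16 → 1² + 6² = 1 + 36 = 37  — 37 repeats.
That took 14 steps.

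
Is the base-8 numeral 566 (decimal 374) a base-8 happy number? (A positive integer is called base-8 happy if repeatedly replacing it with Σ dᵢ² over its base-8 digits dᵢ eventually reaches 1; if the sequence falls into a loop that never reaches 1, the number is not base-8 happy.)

374 = (5,6,6)_8 → 97
97 = (1,4,1)_8 → 18
18 = (2,2)_8 → 8
8 = (1,0)_8 → 1  — reached 1.

base-8 happy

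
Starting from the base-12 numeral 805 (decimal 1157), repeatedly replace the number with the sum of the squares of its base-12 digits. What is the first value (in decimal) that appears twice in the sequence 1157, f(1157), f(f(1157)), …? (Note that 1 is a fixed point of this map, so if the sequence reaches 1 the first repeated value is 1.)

25

1157 = (8,0,5)_12 → 8² + 0² + 5² = 64 + 0 + 25 = 89
89 = (7,5)_12 → 7² + 5² = 49 + 25 = 74
74 = (6,2)_12 → 6² + 2² = 36 + 4 = 40
40 = (3,4)_12 → 3² + 4² = 9 + 16 = 25
25 = (2,1)_12 → 2² + 1² = 4 + 1 = 5
5 = (5)_12 → 5² = 25  — 25 already appeared earlier.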